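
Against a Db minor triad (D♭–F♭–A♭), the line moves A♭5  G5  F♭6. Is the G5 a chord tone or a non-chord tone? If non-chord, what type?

The harmony at that moment is D♭ minor triad (D♭, F♭, A♭); G5 is not a chord tone.
It is approached by step down from A♭5 and left by leap up to F♭6.
Step in, leap out — an escape tone.

Non-chord tone — an escape tone.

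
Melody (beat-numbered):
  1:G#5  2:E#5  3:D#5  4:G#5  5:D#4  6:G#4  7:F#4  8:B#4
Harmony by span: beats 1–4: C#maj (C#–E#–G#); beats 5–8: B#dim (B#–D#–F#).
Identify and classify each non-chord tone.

The harmony at that moment is C# major triad (C#, E#, G#); D#5 is not a chord tone.
It is approached by step down from E#5 and left by leap up to G#5.
Step in, leap out — an escape tone.
The harmony at that moment is B# diminished triad (B#, D#, F#); G#4 is not a chord tone.
It is approached by leap up from D#4 and left by step down to F#4.
Leap in, step out — an appoggiatura.

D#5 (beat 3) — escape tone; G#4 (beat 6) — appoggiatura.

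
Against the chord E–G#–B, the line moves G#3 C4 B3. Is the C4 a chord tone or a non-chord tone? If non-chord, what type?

The harmony at that moment is E major triad (E, G#, B); C4 is not a chord tone.
It is approached by leap up from G#3 and left by step down to B3.
Leap in, step out — an appoggiatura.

Non-chord tone — an appoggiatura.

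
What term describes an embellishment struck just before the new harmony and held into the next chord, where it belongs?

Approach: ahead of the chord change (typically by step), so it is dissonant against the current harmony. Departure: none — the same pitch is restated or held and is a chord tone of the new harmony.
Dissonant first, consonant once the harmony catches up: the note simply arrives early — an anticipation. (The reverse timing, consonant first and dissonant after the change, would be a suspension or retardation.)

Anticipation.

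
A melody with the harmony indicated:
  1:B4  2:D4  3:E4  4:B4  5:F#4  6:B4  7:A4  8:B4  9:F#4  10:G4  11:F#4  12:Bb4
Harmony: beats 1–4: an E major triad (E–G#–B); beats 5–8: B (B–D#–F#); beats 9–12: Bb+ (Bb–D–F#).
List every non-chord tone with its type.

D4 (beat 2) — appoggiatura; A4 (beat 7) — neighbor tone; G4 (beat 10) — neighbor tone.

The harmony at that moment is E major triad (E, G#, B); D4 is not a chord tone.
It is approached by leap down from B4 and left by step up to E4.
Leap in, step out — an appoggiatura.
The harmony at that moment is B major triad (B, D#, F#); A4 is not a chord tone.
It is approached by step down from B4 and left by step up to B4.
Step away and step back to the same note — a neighbor tone (lower neighbor).
The harmony at that moment is Bb augmented triad (Bb, D, F#); G4 is not a chord tone.
It is approached by step up from F#4 and left by step down to F#4.
Step away and step back to the same note — a neighbor tone (upper neighbor).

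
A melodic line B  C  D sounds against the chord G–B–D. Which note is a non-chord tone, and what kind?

The harmony at that moment is G major triad (G, B, D); C is not a chord tone.
It is approached by step up from B and left by step up to D.
Step in, step out in the same direction — a passing tone.

C is a passing tone.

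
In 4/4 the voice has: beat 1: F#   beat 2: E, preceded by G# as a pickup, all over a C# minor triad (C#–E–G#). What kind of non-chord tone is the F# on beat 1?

The harmony at that moment is C# minor triad (C#, E, G#); F# is not a chord tone.
It is approached by step down from G# and left by step down to E.
Step in, step out in the same direction — a passing tone.

Passing tone.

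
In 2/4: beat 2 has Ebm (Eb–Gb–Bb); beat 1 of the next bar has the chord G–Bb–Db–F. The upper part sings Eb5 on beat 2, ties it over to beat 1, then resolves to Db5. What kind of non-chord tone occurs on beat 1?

The harmony at that moment is G half-diminished seventh chord (G, Bb, Db, F); Eb5 is not a chord tone.
It is held over (the same pitch as the preceding Eb5) and left by step down to Db5.
Held over from the previous chord and resolving down by step — a suspension.

Suspension.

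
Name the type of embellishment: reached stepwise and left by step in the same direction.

Approach: by step. Departure: by step, continuing in the same direction.
Stepwise on both sides with no change of direction means the note fills in the space between two different chord tones — a passing tone. (Had it turned back to its starting note it would be a neighbor tone instead.)

Passing tone.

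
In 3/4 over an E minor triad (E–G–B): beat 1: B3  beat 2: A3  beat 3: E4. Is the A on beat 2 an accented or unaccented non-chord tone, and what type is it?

The harmony at that moment is E minor triad (E, G, B); A3 is not a chord tone.
It is approached by step down from B3 and left by leap up to E4.
Step in, leap out — an escape tone.
It falls on a weak beat, so it is unaccented.

Unaccented escape tone.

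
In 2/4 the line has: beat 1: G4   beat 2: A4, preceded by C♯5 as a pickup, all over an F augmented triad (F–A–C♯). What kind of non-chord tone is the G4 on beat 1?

The harmony at that moment is F augmented triad (F, A, C♯); G4 is not a chord tone.
It is approached by leap down from C♯5 and left by step up to A4.
Leap in, step out, metrically accented — an appoggiatura.

Appoggiatura.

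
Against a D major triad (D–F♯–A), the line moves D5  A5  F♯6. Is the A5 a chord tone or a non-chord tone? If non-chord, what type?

D major triad contains D, F♯, A; A is the fifth, so it is a chord tone.

Chord tone (the fifth of D major triad).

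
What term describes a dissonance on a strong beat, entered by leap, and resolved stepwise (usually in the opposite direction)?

Approach: by leap. Departure: by step. Metric position: strong.
Leap in, step out, in a metrically strong position — an appoggiatura. (It is the mirror image of the escape tone, which steps in and leaps out from a weak position.)

Appoggiatura.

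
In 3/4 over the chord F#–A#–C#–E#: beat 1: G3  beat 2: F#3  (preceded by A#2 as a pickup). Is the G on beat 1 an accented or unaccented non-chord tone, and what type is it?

The harmony at that moment is F# major seventh chord (F#, A#, C#, E#); G3 is not a chord tone.
It is approached by leap up from A#2 and left by step down to F#3.
Leap in, step out — an appoggiatura.
It falls on the downbeat, so it is accented.

Accented appoggiatura.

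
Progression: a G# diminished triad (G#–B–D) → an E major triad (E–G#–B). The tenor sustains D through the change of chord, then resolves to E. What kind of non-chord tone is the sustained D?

D is a retardation.

The harmony at that moment is E major triad (E, G#, B); D is not a chord tone.
It is held over (the same pitch as the preceding D) and left by step up to E.
Held over from the previous chord and resolving up by step — a retardation.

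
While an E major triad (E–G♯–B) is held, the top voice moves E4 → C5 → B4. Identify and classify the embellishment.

C5 is an appoggiatura.

The harmony at that moment is E major triad (E, G♯, B); C5 is not a chord tone.
It is approached by leap up from E4 and left by step down to B4.
Leap in, step out — an appoggiatura.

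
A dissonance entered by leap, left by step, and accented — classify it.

Approach: by leap. Departure: by step. Metric position: strong.
Leap in, step out, in a metrically strong position — an appoggiatura. (It is the mirror image of the escape tone, which steps in and leaps out from a weak position.)

Appoggiatura.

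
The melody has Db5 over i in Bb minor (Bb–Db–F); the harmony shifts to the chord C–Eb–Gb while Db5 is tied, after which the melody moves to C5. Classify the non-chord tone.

Db5 is a suspension.

The harmony at that moment is C diminished triad (C, Eb, Gb); Db5 is not a chord tone.
It is held over (the same pitch as the preceding Db5) and left by step down to C5.
Held over from the previous chord and resolving down by step — a suspension.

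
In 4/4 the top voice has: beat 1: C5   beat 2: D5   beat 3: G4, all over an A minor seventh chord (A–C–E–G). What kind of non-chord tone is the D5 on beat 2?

The harmony at that moment is A minor seventh chord (A, C, E, G); D5 is not a chord tone.
It is approached by step up from C5 and left by leap down to G4.
Step in, leap out, on a weak beat — an escape tone.

Escape tone.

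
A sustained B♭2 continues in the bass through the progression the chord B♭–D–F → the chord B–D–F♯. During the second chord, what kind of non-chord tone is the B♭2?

The harmony at that moment is B minor triad (B, D, F♯); B♭2 is not a chord tone.
It is held over (the same pitch as the preceding B♭2) and then sustained as the same pitch into the next harmony.
Sustained through a change of harmony — a pedal tone.

Pedal tone (pedal point).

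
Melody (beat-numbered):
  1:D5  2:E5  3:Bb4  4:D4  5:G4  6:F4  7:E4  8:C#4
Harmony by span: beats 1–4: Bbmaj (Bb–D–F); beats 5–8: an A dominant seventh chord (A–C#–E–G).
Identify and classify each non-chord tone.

The harmony at that moment is Bb major triad (Bb, D, F); E5 is not a chord tone.
It is approached by step up from D5 and left by leap down to Bb4.
Step in, leap out — an escape tone.
The harmony at that moment is A dominant seventh chord (A, C#, E, G); F4 is not a chord tone.
It is approached by step down from G4 and left by step down to E4.
Step in, step out in the same direction — a passing tone.

E5 (beat 2) — escape tone; F4 (beat 6) — passing tone.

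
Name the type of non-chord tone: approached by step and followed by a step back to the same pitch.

Approach: by step. Departure: by step in the opposite direction, back to the starting pitch.
Stepwise on both sides but reversing to return to the same chord tone — a neighbor tone. (Had it continued onward in the same direction it would be a passing tone instead.)

Neighbor tone.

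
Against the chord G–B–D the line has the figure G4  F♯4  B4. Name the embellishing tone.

F♯4 is an escape tone.

The harmony at that moment is G major triad (G, B, D); F♯4 is not a chord tone.
It is approached by step down from G4 and left by leap up to B4.
Step in, leap out — an escape tone.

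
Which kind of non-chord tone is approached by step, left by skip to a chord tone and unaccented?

Escape tone.

Approach: by step. Departure: by leap. Metric position: weak.
Step in, leap out, from a weak position — an escape tone (échappée). (It is the mirror image of the appoggiatura, which leaps in and steps out on a strong beat.)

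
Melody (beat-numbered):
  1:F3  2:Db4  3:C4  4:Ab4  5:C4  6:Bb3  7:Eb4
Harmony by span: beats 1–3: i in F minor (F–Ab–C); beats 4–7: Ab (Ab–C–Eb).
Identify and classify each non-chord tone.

Db4 (beat 2) — appoggiatura; Bb3 (beat 6) — escape tone.

The harmony at that moment is F minor triad (F, Ab, C); Db4 is not a chord tone.
It is approached by leap up from F3 and left by step down to C4.
Leap in, step out — an appoggiatura.
The harmony at that moment is Ab major triad (Ab, C, Eb); Bb3 is not a chord tone.
It is approached by step down from C4 and left by leap up to Eb4.
Step in, leap out — an escape tone.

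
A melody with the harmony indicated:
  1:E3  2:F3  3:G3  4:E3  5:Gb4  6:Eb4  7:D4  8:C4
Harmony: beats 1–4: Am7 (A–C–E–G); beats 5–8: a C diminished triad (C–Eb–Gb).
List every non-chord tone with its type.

The harmony at that moment is A minor seventh chord (A, C, E, G); F3 is not a chord tone.
It is approached by step up from E3 and left by step up to G3.
Step in, step out in the same direction — a passing tone.
The harmony at that moment is C diminished triad (C, Eb, Gb); D4 is not a chord tone.
It is approached by step down from Eb4 and left by step down to C4.
Step in, step out in the same direction — a passing tone.

F3 (beat 2) — passing tone; D4 (beat 7) — passing tone.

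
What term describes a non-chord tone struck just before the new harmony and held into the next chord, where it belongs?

Anticipation.

Approach: ahead of the chord change (typically by step), so it is dissonant against the current harmony. Departure: none — the same pitch is restated or held and is a chord tone of the new harmony.
Dissonant first, consonant once the harmony catches up: the note simply arrives early — an anticipation. (The reverse timing, consonant first and dissonant after the change, would be a suspension or retardation.)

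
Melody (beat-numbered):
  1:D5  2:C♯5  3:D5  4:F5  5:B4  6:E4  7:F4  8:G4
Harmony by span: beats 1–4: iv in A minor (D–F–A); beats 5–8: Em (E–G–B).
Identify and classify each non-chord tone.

The harmony at that moment is D minor triad (D, F, A); C♯5 is not a chord tone.
It is approached by step down from D5 and left by step up to D5.
Step away and step back to the same note — a neighbor tone (lower neighbor).
The harmony at that moment is E minor triad (E, G, B); F4 is not a chord tone.
It is approached by step up from E4 and left by step up to G4.
Step in, step out in the same direction — a passing tone.

C♯5 (beat 2) — neighbor tone; F4 (beat 7) — passing tone.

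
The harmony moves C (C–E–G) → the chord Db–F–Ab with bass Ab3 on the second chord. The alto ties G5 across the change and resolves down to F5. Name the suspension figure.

7–6 suspension.

At the second chord the bass is Ab3. The suspended G5 lies a seventh above the bass; after resolving down by step to F5, the interval above the bass becomes a sixth.
Suspension figures are named by those two intervals: 7–6.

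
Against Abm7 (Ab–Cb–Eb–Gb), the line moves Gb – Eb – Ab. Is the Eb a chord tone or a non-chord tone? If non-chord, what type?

Ab minor seventh chord contains Ab, Cb, Eb, Gb; Eb is the fifth, so it is a chord tone.

Chord tone (the fifth of Ab minor seventh chord).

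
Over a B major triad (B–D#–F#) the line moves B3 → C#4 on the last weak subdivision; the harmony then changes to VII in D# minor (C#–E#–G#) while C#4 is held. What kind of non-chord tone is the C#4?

The harmony at that moment is B major triad (B, D#, F#); C#4 is not a chord tone.
It is approached by step up from B3 and then sustained as the same pitch into the next harmony.
Arriving early and becoming a chord tone when the harmony changes — an anticipation.

C#4 is an anticipation.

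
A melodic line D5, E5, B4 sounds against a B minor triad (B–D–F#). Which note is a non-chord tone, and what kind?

E5 is an escape tone.

The harmony at that moment is B minor triad (B, D, F#); E5 is not a chord tone.
It is approached by step up from D5 and left by leap down to B4.
Step in, leap out — an escape tone.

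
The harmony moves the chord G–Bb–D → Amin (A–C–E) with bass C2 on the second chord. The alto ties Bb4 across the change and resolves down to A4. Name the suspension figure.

At the second chord the bass is C2. The suspended Bb4 lies a seventh above the bass; after resolving down by step to A4, the interval above the bass becomes a sixth.
Suspension figures are named by those two intervals: 7–6.

7–6 suspension.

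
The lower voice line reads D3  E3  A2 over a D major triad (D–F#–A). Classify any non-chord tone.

The harmony at that moment is D major triad (D, F#, A); E3 is not a chord tone.
It is approached by step up from D3 and left by leap down to A2.
Step in, leap out — an escape tone.

E3 is an escape tone.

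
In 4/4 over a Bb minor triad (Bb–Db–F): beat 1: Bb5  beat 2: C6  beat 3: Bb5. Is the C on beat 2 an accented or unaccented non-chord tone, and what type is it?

Unaccented neighbor tone.

The harmony at that moment is Bb minor triad (Bb, Db, F); C6 is not a chord tone.
It is approached by step up from Bb5 and left by step down to Bb5.
Step away and step back to the same note — a neighbor tone (upper neighbor).
It falls on a weak beat, so it is unaccented.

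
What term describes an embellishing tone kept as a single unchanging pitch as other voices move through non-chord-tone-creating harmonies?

Approach: none. Departure: none — a single pitch is sustained while the chords change around it, passing through harmonies that do not contain it.
No melodic motion at all; the dissonance is created entirely by the moving harmonies against the stationary note — a pedal tone (pedal point).

Pedal tone.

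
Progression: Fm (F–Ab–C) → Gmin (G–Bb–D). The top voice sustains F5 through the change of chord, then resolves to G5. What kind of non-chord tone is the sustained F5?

The harmony at that moment is G minor triad (G, Bb, D); F5 is not a chord tone.
It is held over (the same pitch as the preceding F5) and left by step up to G5.
Held over from the previous chord and resolving up by step — a retardation.

F5 is a retardation.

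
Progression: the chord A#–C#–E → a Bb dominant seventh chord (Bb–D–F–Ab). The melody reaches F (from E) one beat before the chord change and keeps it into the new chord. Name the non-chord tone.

F is an anticipation.

The harmony at that moment is A# diminished triad (A#, C#, E); F is not a chord tone.
It is approached by step up from E and then sustained as the same pitch into the next harmony.
Arriving early and becoming a chord tone when the harmony changes — an anticipation.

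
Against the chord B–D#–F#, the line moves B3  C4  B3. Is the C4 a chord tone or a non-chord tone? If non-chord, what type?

Non-chord tone — a neighbor tone.

The harmony at that moment is B major triad (B, D#, F#); C4 is not a chord tone.
It is approached by step up from B3 and left by step down to B3.
Step away and step back to the same note — a neighbor tone (upper neighbor).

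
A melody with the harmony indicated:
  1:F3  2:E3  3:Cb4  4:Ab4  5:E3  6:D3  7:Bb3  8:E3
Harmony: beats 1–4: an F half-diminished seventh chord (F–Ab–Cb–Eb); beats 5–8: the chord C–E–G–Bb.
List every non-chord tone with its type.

E3 (beat 2) — escape tone; D3 (beat 6) — escape tone.

The harmony at that moment is F half-diminished seventh chord (F, Ab, Cb, Eb); E3 is not a chord tone.
It is approached by step down from F3 and left by leap up to Cb4.
Step in, leap out — an escape tone.
The harmony at that moment is C dominant seventh chord (C, E, G, Bb); D3 is not a chord tone.
It is approached by step down from E3 and left by leap up to Bb3.
Step in, leap out — an escape tone.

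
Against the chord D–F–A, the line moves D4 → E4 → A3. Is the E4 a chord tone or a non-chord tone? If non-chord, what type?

The harmony at that moment is D minor triad (D, F, A); E4 is not a chord tone.
It is approached by step up from D4 and left by leap down to A3.
Step in, leap out — an escape tone.

Non-chord tone — an escape tone.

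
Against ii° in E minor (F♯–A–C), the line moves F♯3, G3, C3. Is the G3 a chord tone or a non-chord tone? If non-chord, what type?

Non-chord tone — an escape tone.

The harmony at that moment is F♯ diminished triad (F♯, A, C); G3 is not a chord tone.
It is approached by step up from F♯3 and left by leap down to C3.
Step in, leap out — an escape tone.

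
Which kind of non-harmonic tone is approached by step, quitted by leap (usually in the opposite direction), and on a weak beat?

Approach: by step. Departure: by leap. Metric position: weak.
Step in, leap out, from a weak position — an escape tone (échappée). (It is the mirror image of the appoggiatura, which leaps in and steps out on a strong beat.)

Escape tone.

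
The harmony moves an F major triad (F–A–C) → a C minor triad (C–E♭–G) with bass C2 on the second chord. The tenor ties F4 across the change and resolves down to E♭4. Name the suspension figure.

4–3 suspension.

At the second chord the bass is C2. The suspended F4 lies a fourth above the bass; after resolving down by step to E♭4, the interval above the bass becomes a third.
Suspension figures are named by those two intervals: 4–3.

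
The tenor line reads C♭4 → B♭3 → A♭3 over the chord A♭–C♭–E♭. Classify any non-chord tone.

The harmony at that moment is A♭ minor triad (A♭, C♭, E♭); B♭3 is not a chord tone.
It is approached by step down from C♭4 and left by step down to A♭3.
Step in, step out in the same direction — a passing tone.

B♭3 is a passing tone.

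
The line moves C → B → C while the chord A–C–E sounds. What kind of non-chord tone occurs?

The harmony at that moment is A minor triad (A, C, E); B is not a chord tone.
It is approached by step down from C and left by step up to C.
Step away and step back to the same note — a neighbor tone (lower neighbor).

B is a neighbor tone.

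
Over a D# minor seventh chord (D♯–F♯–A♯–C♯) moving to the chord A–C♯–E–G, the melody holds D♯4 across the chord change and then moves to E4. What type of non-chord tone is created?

The harmony at that moment is A dominant seventh chord (A, C♯, E, G); D♯4 is not a chord tone.
It is held over (the same pitch as the preceding D♯4) and left by step up to E4.
Held over from the previous chord and resolving up by step — a retardation.

D♯4 is a retardation.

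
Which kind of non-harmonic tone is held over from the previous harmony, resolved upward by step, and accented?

Retardation.

Approach: by preparation — the pitch is first a chord tone, then held (tied or repeated) while the harmony changes under it. Departure: up by step. Metric position: strong.
A prepared dissonance that resolves upward by step — a retardation. (The same figure resolving downward would be a suspension.)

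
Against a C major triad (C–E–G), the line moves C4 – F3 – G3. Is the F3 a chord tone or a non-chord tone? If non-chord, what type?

Non-chord tone — an appoggiatura.

The harmony at that moment is C major triad (C, E, G); F3 is not a chord tone.
It is approached by leap down from C4 and left by step up to G3.
Leap in, step out — an appoggiatura.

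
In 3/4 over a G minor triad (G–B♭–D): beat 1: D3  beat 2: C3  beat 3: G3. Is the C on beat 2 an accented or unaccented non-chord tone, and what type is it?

The harmony at that moment is G minor triad (G, B♭, D); C3 is not a chord tone.
It is approached by step down from D3 and left by leap up to G3.
Step in, leap out — an escape tone.
It falls on a weak beat, so it is unaccented.

Unaccented escape tone.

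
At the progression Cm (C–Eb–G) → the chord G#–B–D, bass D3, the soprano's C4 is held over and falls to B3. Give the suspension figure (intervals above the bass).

7–6 suspension.

At the second chord the bass is D3. The suspended C4 lies a seventh above the bass; after resolving down by step to B3, the interval above the bass becomes a sixth.
Suspension figures are named by those two intervals: 7–6.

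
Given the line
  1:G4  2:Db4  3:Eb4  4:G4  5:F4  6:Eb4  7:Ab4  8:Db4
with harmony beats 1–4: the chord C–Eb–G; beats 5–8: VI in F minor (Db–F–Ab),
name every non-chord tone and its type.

The harmony at that moment is C minor triad (C, Eb, G); Db4 is not a chord tone.
It is approached by leap down from G4 and left by step up to Eb4.
Leap in, step out — an appoggiatura.
The harmony at that moment is Db major triad (Db, F, Ab); Eb4 is not a chord tone.
It is approached by step down from F4 and left by leap up to Ab4.
Step in, leap out — an escape tone.

Db4 (beat 2) — appoggiatura; Eb4 (beat 6) — escape tone.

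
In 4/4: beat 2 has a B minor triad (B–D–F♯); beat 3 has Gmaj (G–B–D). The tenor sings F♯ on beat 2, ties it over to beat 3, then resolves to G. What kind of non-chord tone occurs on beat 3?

Retardation.

The harmony at that moment is G major triad (G, B, D); F♯ is not a chord tone.
It is held over (the same pitch as the preceding F♯) and left by step up to G.
Held over from the previous chord and resolving up by step — a retardation.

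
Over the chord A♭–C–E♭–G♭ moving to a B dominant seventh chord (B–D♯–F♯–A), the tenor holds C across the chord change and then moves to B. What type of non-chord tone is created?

The harmony at that moment is B dominant seventh chord (B, D♯, F♯, A); C is not a chord tone.
It is held over (the same pitch as the preceding C) and left by step down to B.
Held over from the previous chord and resolving down by step — a suspension.

C is a suspension.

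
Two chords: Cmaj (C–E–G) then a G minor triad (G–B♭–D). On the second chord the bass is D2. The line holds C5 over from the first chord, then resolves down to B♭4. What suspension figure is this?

At the second chord the bass is D2. The suspended C5 lies a seventh above the bass; after resolving down by step to B♭4, the interval above the bass becomes a sixth.
Suspension figures are named by those two intervals: 7–6.

7–6 suspension.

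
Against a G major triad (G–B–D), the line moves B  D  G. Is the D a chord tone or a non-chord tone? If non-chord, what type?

Chord tone (the fifth of G major triad).

G major triad contains G, B, D; D is the fifth, so it is a chord tone.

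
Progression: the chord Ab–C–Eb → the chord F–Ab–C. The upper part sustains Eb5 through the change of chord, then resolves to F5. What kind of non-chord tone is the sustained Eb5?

The harmony at that moment is F minor triad (F, Ab, C); Eb5 is not a chord tone.
It is held over (the same pitch as the preceding Eb5) and left by step up to F5.
Held over from the previous chord and resolving up by step — a retardation.

Eb5 is a retardation.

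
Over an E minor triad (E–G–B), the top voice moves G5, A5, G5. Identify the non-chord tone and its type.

The harmony at that moment is E minor triad (E, G, B); A5 is not a chord tone.
It is approached by step up from G5 and left by step down to G5.
Step away and step back to the same note — a neighbor tone (upper neighbor).

A5 is a neighbor tone.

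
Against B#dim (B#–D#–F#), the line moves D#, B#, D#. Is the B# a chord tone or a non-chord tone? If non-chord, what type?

B# diminished triad contains B#, D#, F#; B# is the root, so it is a chord tone.

Chord tone (the root of B# diminished triad).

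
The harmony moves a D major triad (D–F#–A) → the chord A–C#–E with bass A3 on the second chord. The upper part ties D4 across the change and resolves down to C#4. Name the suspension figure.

At the second chord the bass is A3. The suspended D4 lies a fourth above the bass; after resolving down by step to C#4, the interval above the bass becomes a third.
Suspension figures are named by those two intervals: 4–3.

4–3 suspension.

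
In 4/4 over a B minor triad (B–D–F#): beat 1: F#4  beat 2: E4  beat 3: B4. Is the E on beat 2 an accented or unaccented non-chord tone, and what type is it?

Unaccented escape tone.

The harmony at that moment is B minor triad (B, D, F#); E4 is not a chord tone.
It is approached by step down from F#4 and left by leap up to B4.
Step in, leap out — an escape tone.
It falls on a weak beat, so it is unaccented.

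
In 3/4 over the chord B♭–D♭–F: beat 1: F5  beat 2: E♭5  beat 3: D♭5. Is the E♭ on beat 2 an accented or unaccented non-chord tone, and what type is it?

Unaccented passing tone.

The harmony at that moment is B♭ minor triad (B♭, D♭, F); E♭5 is not a chord tone.
It is approached by step down from F5 and left by step down to D♭5.
Step in, step out in the same direction — a passing tone.
It falls on a weak beat, so it is unaccented.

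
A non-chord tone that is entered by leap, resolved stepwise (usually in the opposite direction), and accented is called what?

Appoggiatura.

Approach: by leap. Departure: by step. Metric position: strong.
Leap in, step out, in a metrically strong position — an appoggiatura. (It is the mirror image of the escape tone, which steps in and leaps out from a weak position.)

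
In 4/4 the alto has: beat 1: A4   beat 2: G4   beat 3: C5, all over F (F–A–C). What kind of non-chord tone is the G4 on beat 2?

The harmony at that moment is F major triad (F, A, C); G4 is not a chord tone.
It is approached by step down from A4 and left by leap up to C5.
Step in, leap out, on a weak beat — an escape tone.

Escape tone.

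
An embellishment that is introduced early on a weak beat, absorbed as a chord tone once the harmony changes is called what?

Anticipation.

Approach: ahead of the chord change (typically by step), so it is dissonant against the current harmony. Departure: none — the same pitch is restated or held and is a chord tone of the new harmony.
Dissonant first, consonant once the harmony catches up: the note simply arrives early — an anticipation. (The reverse timing, consonant first and dissonant after the change, would be a suspension or retardation.)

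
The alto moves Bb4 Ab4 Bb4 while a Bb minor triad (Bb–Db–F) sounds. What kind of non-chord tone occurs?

Ab4 is a neighbor tone.

The harmony at that moment is Bb minor triad (Bb, Db, F); Ab4 is not a chord tone.
It is approached by step down from Bb4 and left by step up to Bb4.
Step away and step back to the same note — a neighbor tone (lower neighbor).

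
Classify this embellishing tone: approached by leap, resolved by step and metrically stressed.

Appoggiatura.

Approach: by leap. Departure: by step. Metric position: strong.
Leap in, step out, in a metrically strong position — an appoggiatura. (It is the mirror image of the escape tone, which steps in and leaps out from a weak position.)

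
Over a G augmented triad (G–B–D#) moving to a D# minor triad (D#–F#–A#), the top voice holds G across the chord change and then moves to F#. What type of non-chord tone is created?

G is a suspension.

The harmony at that moment is D# minor triad (D#, F#, A#); G is not a chord tone.
It is held over (the same pitch as the preceding G) and left by step down to F#.
Held over from the previous chord and resolving down by step — a suspension.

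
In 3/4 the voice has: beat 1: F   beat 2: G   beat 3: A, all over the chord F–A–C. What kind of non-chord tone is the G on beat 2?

The harmony at that moment is F major triad (F, A, C); G is not a chord tone.
It is approached by step up from F and left by step up to A.
Step in, step out in the same direction — a passing tone.

Passing tone.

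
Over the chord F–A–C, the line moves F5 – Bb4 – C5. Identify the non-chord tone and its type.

Bb4 is an appoggiatura.

The harmony at that moment is F major triad (F, A, C); Bb4 is not a chord tone.
It is approached by leap down from F5 and left by step up to C5.
Leap in, step out — an appoggiatura.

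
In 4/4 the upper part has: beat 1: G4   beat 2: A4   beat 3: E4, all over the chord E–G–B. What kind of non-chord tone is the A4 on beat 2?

Escape tone.

The harmony at that moment is E minor triad (E, G, B); A4 is not a chord tone.
It is approached by step up from G4 and left by leap down to E4.
Step in, leap out, on a weak beat — an escape tone.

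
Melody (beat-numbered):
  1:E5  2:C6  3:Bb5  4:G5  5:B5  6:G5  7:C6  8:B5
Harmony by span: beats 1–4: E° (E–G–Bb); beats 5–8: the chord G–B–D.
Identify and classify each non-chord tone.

The harmony at that moment is E diminished triad (E, G, Bb); C6 is not a chord tone.
It is approached by leap up from E5 and left by step down to Bb5.
Leap in, step out — an appoggiatura.
The harmony at that moment is G major triad (G, B, D); C6 is not a chord tone.
It is approached by leap up from G5 and left by step down to B5.
Leap in, step out — an appoggiatura.

C6 (beat 2) — appoggiatura; C6 (beat 7) — appoggiatura.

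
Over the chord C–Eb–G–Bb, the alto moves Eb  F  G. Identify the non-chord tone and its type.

F is a passing tone.

The harmony at that moment is C minor seventh chord (C, Eb, G, Bb); F is not a chord tone.
It is approached by step up from Eb and left by step up to G.
Step in, step out in the same direction — a passing tone.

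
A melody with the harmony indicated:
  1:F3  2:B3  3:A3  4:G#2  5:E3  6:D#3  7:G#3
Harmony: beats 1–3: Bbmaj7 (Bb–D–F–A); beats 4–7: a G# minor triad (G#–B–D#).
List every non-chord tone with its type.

The harmony at that moment is Bb major seventh chord (Bb, D, F, A); B3 is not a chord tone.
It is approached by leap up from F3 and left by step down to A3.
Leap in, step out — an appoggiatura.
The harmony at that moment is G# minor triad (G#, B, D#); E3 is not a chord tone.
It is approached by leap up from G#2 and left by step down to D#3.
Leap in, step out — an appoggiatura.

B3 (beat 2) — appoggiatura; E3 (beat 5) — appoggiatura.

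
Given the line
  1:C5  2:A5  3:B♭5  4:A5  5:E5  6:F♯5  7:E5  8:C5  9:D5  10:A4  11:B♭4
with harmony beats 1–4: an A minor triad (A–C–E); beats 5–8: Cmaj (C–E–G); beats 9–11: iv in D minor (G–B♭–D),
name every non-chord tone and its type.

The harmony at that moment is A minor triad (A, C, E); B♭5 is not a chord tone.
It is approached by step up from A5 and left by step down to A5.
Step away and step back to the same note — a neighbor tone (upper neighbor).
The harmony at that moment is C major triad (C, E, G); F♯5 is not a chord tone.
It is approached by step up from E5 and left by step down to E5.
Step away and step back to the same note — a neighbor tone (upper neighbor).
The harmony at that moment is G minor triad (G, B♭, D); A4 is not a chord tone.
It is approached by leap down from D5 and left by step up to B♭4.
Leap in, step out — an appoggiatura.

B♭5 (beat 3) — neighbor tone; F♯5 (beat 6) — neighbor tone; A4 (beat 10) — appoggiatura.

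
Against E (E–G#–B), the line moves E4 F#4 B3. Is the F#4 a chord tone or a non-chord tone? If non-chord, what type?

Non-chord tone — an escape tone.

The harmony at that moment is E major triad (E, G#, B); F#4 is not a chord tone.
It is approached by step up from E4 and left by leap down to B3.
Step in, leap out — an escape tone.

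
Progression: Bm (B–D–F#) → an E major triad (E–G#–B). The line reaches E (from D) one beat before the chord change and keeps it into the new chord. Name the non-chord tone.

E is an anticipation.

The harmony at that moment is B minor triad (B, D, F#); E is not a chord tone.
It is approached by step up from D and then sustained as the same pitch into the next harmony.
Arriving early and becoming a chord tone when the harmony changes — an anticipation.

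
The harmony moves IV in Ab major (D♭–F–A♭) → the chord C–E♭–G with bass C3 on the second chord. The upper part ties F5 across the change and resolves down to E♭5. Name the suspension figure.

At the second chord the bass is C3. The suspended F5 lies a fourth above the bass; after resolving down by step to E♭5, the interval above the bass becomes a third.
Suspension figures are named by those two intervals: 4–3.

4–3 suspension.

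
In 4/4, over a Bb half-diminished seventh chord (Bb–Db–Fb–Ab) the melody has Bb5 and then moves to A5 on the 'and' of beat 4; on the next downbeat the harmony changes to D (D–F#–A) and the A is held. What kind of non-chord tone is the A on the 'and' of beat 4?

Anticipation.

The harmony at that moment is Bb half-diminished seventh chord (Bb, Db, Fb, Ab); A5 is not a chord tone.
It is approached by step down from Bb5 and then sustained as the same pitch into the next harmony.
Arriving early and becoming a chord tone when the harmony changes — an anticipation.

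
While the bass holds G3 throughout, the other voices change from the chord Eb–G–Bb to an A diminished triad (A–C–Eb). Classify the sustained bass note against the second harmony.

The harmony at that moment is A diminished triad (A, C, Eb); G3 is not a chord tone.
It is held over (the same pitch as the preceding G3) and then sustained as the same pitch into the next harmony.
Sustained through a change of harmony — a pedal tone.

Pedal tone (pedal point).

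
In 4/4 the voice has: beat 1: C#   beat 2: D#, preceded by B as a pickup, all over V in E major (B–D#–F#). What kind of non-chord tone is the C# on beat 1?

The harmony at that moment is B major triad (B, D#, F#); C# is not a chord tone.
It is approached by step up from B and left by step up to D#.
Step in, step out in the same direction — a passing tone.

Passing tone.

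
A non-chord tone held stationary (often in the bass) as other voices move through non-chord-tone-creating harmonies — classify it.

Pedal tone.

Approach: none. Departure: none — a single pitch is sustained while the chords change around it, passing through harmonies that do not contain it.
No melodic motion at all; the dissonance is created entirely by the moving harmonies against the stationary note — a pedal tone (pedal point).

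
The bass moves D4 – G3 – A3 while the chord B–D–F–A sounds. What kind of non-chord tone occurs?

The harmony at that moment is B half-diminished seventh chord (B, D, F, A); G3 is not a chord tone.
It is approached by leap down from D4 and left by step up to A3.
Leap in, step out — an appoggiatura.

G3 is an appoggiatura.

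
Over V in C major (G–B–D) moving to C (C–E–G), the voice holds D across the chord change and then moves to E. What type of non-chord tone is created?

The harmony at that moment is C major triad (C, E, G); D is not a chord tone.
It is held over (the same pitch as the preceding D) and left by step up to E.
Held over from the previous chord and resolving up by step — a retardation.

D is a retardation.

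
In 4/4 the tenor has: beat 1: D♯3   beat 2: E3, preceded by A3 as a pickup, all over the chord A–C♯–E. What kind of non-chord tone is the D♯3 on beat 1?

The harmony at that moment is A major triad (A, C♯, E); D♯3 is not a chord tone.
It is approached by leap down from A3 and left by step up to E3.
Leap in, step out, metrically accented — an appoggiatura.

Appoggiatura.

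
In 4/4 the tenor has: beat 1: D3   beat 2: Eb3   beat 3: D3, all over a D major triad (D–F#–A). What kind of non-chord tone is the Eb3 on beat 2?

Upper neighbor tone.

The harmony at that moment is D major triad (D, F#, A); Eb3 is not a chord tone.
It is approached by step up from D3 and left by step down to D3.
Step away and step back to the same note — a neighbor tone (upper neighbor).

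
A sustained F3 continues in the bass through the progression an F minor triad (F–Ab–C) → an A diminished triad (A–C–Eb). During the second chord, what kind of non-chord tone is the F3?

The harmony at that moment is A diminished triad (A, C, Eb); F3 is not a chord tone.
It is held over (the same pitch as the preceding F3) and then sustained as the same pitch into the next harmony.
Sustained through a change of harmony — a pedal tone.

Pedal tone (pedal point).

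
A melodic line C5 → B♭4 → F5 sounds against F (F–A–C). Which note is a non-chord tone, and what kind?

The harmony at that moment is F major triad (F, A, C); B♭4 is not a chord tone.
It is approached by step down from C5 and left by leap up to F5.
Step in, leap out — an escape tone.

B♭4 is an escape tone.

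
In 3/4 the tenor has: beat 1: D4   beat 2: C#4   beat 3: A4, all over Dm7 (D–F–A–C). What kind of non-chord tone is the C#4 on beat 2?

Escape tone.

The harmony at that moment is D minor seventh chord (D, F, A, C); C#4 is not a chord tone.
It is approached by step down from D4 and left by leap up to A4.
Step in, leap out, on a weak beat — an escape tone.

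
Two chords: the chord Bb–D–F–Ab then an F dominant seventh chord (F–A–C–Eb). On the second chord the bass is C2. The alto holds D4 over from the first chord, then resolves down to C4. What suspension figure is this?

9–8 suspension.

At the second chord the bass is C2. The suspended D4 lies a ninth above the bass; after resolving down by step to C4, the interval above the bass becomes an octave.
Suspension figures are named by those two intervals: 9–8.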